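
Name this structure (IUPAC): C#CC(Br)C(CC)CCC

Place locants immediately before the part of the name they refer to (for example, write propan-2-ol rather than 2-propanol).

Counting along the main chain through the multiple bond gives 7 carbons: the parent is heptane.
There is one C≡C triple bond, indicated by the ending -yne.
The numbering direction is chosen so that numbering from this end puts the triple bond at C-1 rather than C-6.
This places the triple bond between C-1 and C-2; a bromo group at C-3; an ethyl group at C-4.
The substituents are ordered alphabetically, ignoring any di-/tri- multipliers.
Assembling the pieces gives 3-bromo-4-ethylhept-1-yne.

3-bromo-4-ethylhept-1-yne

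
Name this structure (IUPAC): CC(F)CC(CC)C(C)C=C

4-ethyl-6-fluoro-3-methylhept-1-ene

The longest carbon chain that includes the multiple bond has 7 carbons, so the parent hydride is heptane.
There is one C=C double bond, indicated by the ending -ene.
Choose the numbering such that numbering from this end puts the double bond at C-1 rather than C-6.
With this numbering: the double bond between C-1 and C-2; an ethyl group at C-4; a fluoro group at C-6; a methyl group at C-3.
Prefixes are listed alphabetically: ethyl, fluoro, methyl.
Assembling the pieces gives 4-ethyl-6-fluoro-3-methylhept-1-ene.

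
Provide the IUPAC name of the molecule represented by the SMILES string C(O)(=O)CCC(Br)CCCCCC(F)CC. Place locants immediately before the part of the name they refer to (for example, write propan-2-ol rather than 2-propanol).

4-bromo-10-fluorododecanoic acid

Counting along the main chain through the –COOH group gives 12 carbons: the parent is dodecane.
The principal characteristic group is a carboxylic acid (terminal –COOH), named with the suffix -oic acid.
Number the chain so that the carboxylic acid carbon is C-1 by definition.
This places a bromo group at C-4; a fluoro group at C-10.
The substituents are ordered alphabetically, ignoring any di-/tri- multipliers.
Putting it together: 4-bromo-10-fluorododecanoic acid.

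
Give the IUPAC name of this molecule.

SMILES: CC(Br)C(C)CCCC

The parent chain contains 7 carbons (heptane).
Number the chain so that the substituent locant set {2,3} is lower than {5,6} at the first point of difference.
With this numbering: a bromo group at C-2; a methyl group at C-3.
Substituent prefixes are cited in alphabetical order (multiplying prefixes like di-/tri- are ignored for ordering).
Putting it together: 2-bromo-3-methylheptane.

2-bromo-3-methylheptane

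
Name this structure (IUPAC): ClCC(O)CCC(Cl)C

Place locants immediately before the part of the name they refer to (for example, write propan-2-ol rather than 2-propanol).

1,5-dichlorohexan-2-ol

The longest chain bearing the –OH group is 6 carbons long (hexane).
An alcohol (–OH) is the principal characteristic group, giving the suffix -ol.
Number the chain so that numbering from this end puts the hydroxyl group at C-2 rather than C-5.
That gives the hydroxyl at C-2; chloro groups at C-1 and C-5.
Assembling the pieces gives 1,5-dichlorohexan-2-ol.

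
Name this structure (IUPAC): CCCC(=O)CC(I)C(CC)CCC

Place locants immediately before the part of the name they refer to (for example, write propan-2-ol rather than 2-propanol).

Counting along the main chain through the carbonyl gives 10 carbons: the parent is decane.
The principal characteristic group is a ketone (C=O on an internal carbon), named with the suffix -one.
Number the chain so that numbering from this end puts the carbonyl group at C-4 rather than C-7.
That gives the carbonyl at C-4; an ethyl group at C-7; an iodo group at C-6.
The substituents are ordered alphabetically, ignoring any di-/tri- multipliers.
Assembling the pieces gives 7-ethyl-6-iododecan-4-one.

7-ethyl-6-iododecan-4-one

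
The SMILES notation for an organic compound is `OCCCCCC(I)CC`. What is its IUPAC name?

The longest chain bearing the –OH group is 8 carbons long (octane).
An alcohol (–OH) is the principal characteristic group, giving the suffix -ol.
The numbering direction is chosen so that numbering from this end puts the hydroxyl group at C-1 rather than C-8.
This places the hydroxyl at C-1; an iodo group at C-6.
Putting it together: 6-iodooctan-1-ol.

6-iodooctan-1-ol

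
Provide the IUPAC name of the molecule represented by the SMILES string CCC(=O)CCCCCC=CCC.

dodec-9-en-3-one

The longest carbon chain that includes the carbonyl and the multiple bond has 12 carbons, so the parent hydride is dodecane.
A ketone (C=O on an internal carbon) is the principal characteristic group, giving the suffix -one.
There is one C=C double bond, indicated by the ending -ene.
Number the chain so that numbering from this end puts the carbonyl group at C-3 rather than C-10.
This places the carbonyl at C-3; the double bond between C-9 and C-10.
The name is dodec-9-en-3-one.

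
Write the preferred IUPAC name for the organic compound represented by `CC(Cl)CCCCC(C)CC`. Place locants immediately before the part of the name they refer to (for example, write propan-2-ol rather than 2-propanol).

The longest carbon chain is 9 atoms: the parent is nonane.
The numbering direction is chosen so that the substituent locant set {2,7} is lower than {3,8} at the first point of difference.
This places a chloro group at C-2; a methyl group at C-7.
The substituents are ordered alphabetically, ignoring any di-/tri- multipliers.
Assembling the pieces gives 2-chloro-7-methylnonane.

2-chloro-7-methylnonane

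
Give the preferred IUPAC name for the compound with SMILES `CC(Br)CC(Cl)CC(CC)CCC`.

2-bromo-4-chloro-6-ethylnonane

The parent chain contains 9 carbons (nonane).
The numbering direction is chosen so that the substituent locant set {2,4,6} is lower than {4,6,8} at the first point of difference.
This places a bromo group at C-2; a chloro group at C-4; an ethyl group at C-6.
Substituent prefixes are cited in alphabetical order (multiplying prefixes like di-/tri- are ignored for ordering).
Assembling the pieces gives 2-bromo-4-chloro-6-ethylnonane.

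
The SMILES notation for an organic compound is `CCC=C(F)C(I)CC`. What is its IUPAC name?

Counting along the main chain through the multiple bond gives 7 carbons: the parent is heptane.
There is one C=C double bond, indicated by the ending -ene.
The numbering direction is chosen so that numbering from this end puts the double bond at C-3 rather than C-4.
With this numbering: the double bond between C-3 and C-4; a fluoro group at C-4; an iodo group at C-5.
Prefixes are listed alphabetically: fluoro, iodo.
Assembling the pieces gives 4-fluoro-5-iodohept-3-ene.

4-fluoro-5-iodohept-3-ene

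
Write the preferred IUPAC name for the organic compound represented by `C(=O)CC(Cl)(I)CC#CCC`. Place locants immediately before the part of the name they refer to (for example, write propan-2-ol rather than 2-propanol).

3-chloro-3-iodooct-5-ynal

Counting along the main chain through the –CHO group and the multiple bond gives 8 carbons: the parent is octane.
The highest-priority functional group is an aldehyde (terminal –CHO), so the name ends in -al.
The chain contains a C≡C triple bond, so the unsaturation ending is -yne.
The numbering direction is chosen so that the aldehyde carbon is C-1 by definition.
That gives the triple bond between C-5 and C-6; a chloro group at C-3; an iodo group at C-3.
The substituents are ordered alphabetically, ignoring any di-/tri- multipliers.
Putting it together: 3-chloro-3-iodooct-5-ynal.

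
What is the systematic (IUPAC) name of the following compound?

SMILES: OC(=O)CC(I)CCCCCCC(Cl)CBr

11-bromo-10-chloro-3-iodoundecanoic acid

The longest chain bearing the –COOH group is 11 carbons long (undecane).
A carboxylic acid (terminal –COOH) is the principal characteristic group, giving the suffix -oic acid.
Choose the numbering such that the carboxylic acid carbon is C-1 by definition.
This places a bromo group at C-11; a chloro group at C-10; an iodo group at C-3.
Prefixes are listed alphabetically: bromo, chloro, iodo.
Putting it together: 11-bromo-10-chloro-3-iodoundecanoic acid.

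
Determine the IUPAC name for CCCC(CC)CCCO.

The longest chain bearing the –OH group is 7 carbons long (heptane).
An alcohol (–OH) is the principal characteristic group, giving the suffix -ol.
Number the chain so that numbering from this end puts the hydroxyl group at C-1 rather than C-7.
This places the hydroxyl at C-1; an ethyl group at C-4.
The name is 4-ethylheptan-1-ol.

4-ethylheptan-1-ol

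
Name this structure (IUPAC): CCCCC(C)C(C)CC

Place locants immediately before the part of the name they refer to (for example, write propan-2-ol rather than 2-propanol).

3,4-dimethyloctane

The parent chain contains 8 carbons (octane).
Choose the numbering such that the substituent locant set {3,4} is lower than {5,6} at the first point of difference.
This places methyl groups at C-3 and C-4.
Putting it together: 3,4-dimethyloctane.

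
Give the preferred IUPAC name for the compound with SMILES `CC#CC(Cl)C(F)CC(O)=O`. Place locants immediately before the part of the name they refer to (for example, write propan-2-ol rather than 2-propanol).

4-chloro-3-fluorohept-5-ynoic acid

The longest chain bearing the –COOH group and the multiple bond is 7 carbons long (heptane).
The highest-priority functional group is a carboxylic acid (terminal –COOH), so the name ends in -oic acid.
A C≡C triple bond in the chain gives the infix -yne-.
Number the chain so that the carboxylic acid carbon is C-1 by definition.
This places the triple bond between C-5 and C-6; a chloro group at C-4; a fluoro group at C-3.
The substituents are ordered alphabetically, ignoring any di-/tri- multipliers.
Putting it together: 4-chloro-3-fluorohept-5-ynoic acid.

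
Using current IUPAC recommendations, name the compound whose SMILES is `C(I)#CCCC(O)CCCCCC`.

The longest chain bearing the –OH group and the multiple bond is 11 carbons long (undecane).
The highest-priority functional group is an alcohol (–OH), so the name ends in -ol.
The chain contains a C≡C triple bond, so the unsaturation ending is -yne.
The numbering direction is chosen so that numbering from this end puts the hydroxyl group at C-5 rather than C-7.
With this numbering: the hydroxyl at C-5; the triple bond between C-1 and C-2; an iodo group at C-1.
Putting it together: 1-iodoundec-1-yn-5-ol.

1-iodoundec-1-yn-5-ol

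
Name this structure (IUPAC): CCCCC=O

pentanal

The longest chain bearing the –CHO group is 5 carbons long (pentane).
The principal characteristic group is an aldehyde (terminal –CHO), named with the suffix -al.
Number the chain so that the aldehyde carbon is C-1 by definition.
Putting it together: pentanal.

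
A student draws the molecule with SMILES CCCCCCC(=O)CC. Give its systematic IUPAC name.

nonan-3-one

The longest carbon chain that includes the carbonyl has 9 carbons, so the parent hydride is nonane.
The principal characteristic group is a ketone (C=O on an internal carbon), named with the suffix -one.
Number the chain so that numbering from this end puts the carbonyl group at C-3 rather than C-7.
This places the carbonyl at C-3.
Putting it together: nonan-3-one.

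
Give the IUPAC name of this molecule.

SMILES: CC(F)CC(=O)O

3-fluorobutanoic acid

Counting along the main chain through the –COOH group gives 4 carbons: the parent is butane.
A carboxylic acid (terminal –COOH) is the principal characteristic group, giving the suffix -oic acid.
Number the chain so that the carboxylic acid carbon is C-1 by definition.
With this numbering: a fluoro group at C-3.
The name is 3-fluorobutanoic acid.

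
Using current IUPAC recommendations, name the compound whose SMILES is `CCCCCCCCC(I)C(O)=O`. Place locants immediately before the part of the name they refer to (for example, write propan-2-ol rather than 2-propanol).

The longest chain bearing the –COOH group is 10 carbons long (decane).
The highest-priority functional group is a carboxylic acid (terminal –COOH), so the name ends in -oic acid.
Choose the numbering such that the carboxylic acid carbon is C-1 by definition.
This places an iodo group at C-2.
Assembling the pieces gives 2-iododecanoic acid.

2-iododecanoic acid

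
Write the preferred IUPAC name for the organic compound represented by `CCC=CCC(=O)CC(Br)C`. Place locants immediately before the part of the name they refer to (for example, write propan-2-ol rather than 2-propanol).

2-bromonon-6-en-4-one

Counting along the main chain through the carbonyl and the multiple bond gives 9 carbons: the parent is nonane.
The highest-priority functional group is a ketone (C=O on an internal carbon), so the name ends in -one.
The chain contains a C=C double bond, so the unsaturation ending is -ene.
The numbering direction is chosen so that numbering from this end puts the carbonyl group at C-4 rather than C-6.
That gives the carbonyl at C-4; the double bond between C-6 and C-7; a bromo group at C-2.
The name is 2-bromonon-6-en-4-one.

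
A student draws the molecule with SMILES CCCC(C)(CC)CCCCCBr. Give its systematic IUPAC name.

1-bromo-6-ethyl-6-methylnonane

The longest continuous carbon chain has 9 atoms, so the parent hydride is nonane.
Number the chain so that the substituent locant set {1,6,6} is lower than {4,4,9} at the first point of difference.
That gives a bromo group at C-1; an ethyl group at C-6; a methyl group at C-6.
The substituents are ordered alphabetically, ignoring any di-/tri- multipliers.
Assembling the pieces gives 1-bromo-6-ethyl-6-methylnonane.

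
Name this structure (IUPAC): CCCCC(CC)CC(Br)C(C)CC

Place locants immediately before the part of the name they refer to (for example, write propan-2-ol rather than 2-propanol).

4-bromo-6-ethyl-3-methyldecane

The longest carbon chain is 10 atoms: the parent is decane.
Number the chain so that the substituent locant set {3,4,6} is lower than {5,7,8} at the first point of difference.
That gives a bromo group at C-4; an ethyl group at C-6; a methyl group at C-3.
Prefixes are listed alphabetically: bromo, ethyl, methyl.
Putting it together: 4-bromo-6-ethyl-3-methyldecane.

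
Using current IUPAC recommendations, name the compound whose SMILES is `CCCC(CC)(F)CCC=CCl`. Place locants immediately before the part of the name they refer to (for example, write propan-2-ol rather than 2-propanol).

1-chloro-5-ethyl-5-fluorooct-1-ene

Counting along the main chain through the multiple bond gives 8 carbons: the parent is octane.
There is one C=C double bond, indicated by the ending -ene.
Choose the numbering such that numbering from this end puts the double bond at C-1 rather than C-7.
This places the double bond between C-1 and C-2; a chloro group at C-1; an ethyl group at C-5; a fluoro group at C-5.
Substituent prefixes are cited in alphabetical order (multiplying prefixes like di-/tri- are ignored for ordering).
The name is 1-chloro-5-ethyl-5-fluorooct-1-ene.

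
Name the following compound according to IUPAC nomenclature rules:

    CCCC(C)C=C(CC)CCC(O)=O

4-ethyl-6-methylnon-4-enoic acid

The longest chain bearing the –COOH group and the multiple bond is 9 carbons long (nonane).
The highest-priority functional group is a carboxylic acid (terminal –COOH), so the name ends in -oic acid.
A C=C double bond in the chain gives the infix -ene-.
Choose the numbering such that the carboxylic acid carbon is C-1 by definition.
That gives the double bond between C-4 and C-5; an ethyl group at C-4; a methyl group at C-6.
Substituent prefixes are cited in alphabetical order (multiplying prefixes like di-/tri- are ignored for ordering).
The name is 4-ethyl-6-methylnon-4-enoic acid.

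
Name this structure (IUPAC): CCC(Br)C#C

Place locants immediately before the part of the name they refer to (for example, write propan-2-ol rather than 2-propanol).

The longest carbon chain that includes the multiple bond has 5 carbons, so the parent hydride is pentane.
The chain contains a C≡C triple bond, so the unsaturation ending is -yne.
Number the chain so that numbering from this end puts the triple bond at C-1 rather than C-4.
With this numbering: the triple bond between C-1 and C-2; a bromo group at C-3.
Assembling the pieces gives 3-bromopent-1-yne.

3-bromopent-1-yne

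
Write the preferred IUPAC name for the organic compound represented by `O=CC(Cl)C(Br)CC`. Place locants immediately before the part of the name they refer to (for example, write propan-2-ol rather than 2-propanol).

Counting along the main chain through the –CHO group gives 5 carbons: the parent is pentane.
An aldehyde (terminal –CHO) is the principal characteristic group, giving the suffix -al.
Choose the numbering such that the aldehyde carbon is C-1 by definition.
With this numbering: a bromo group at C-3; a chloro group at C-2.
The substituents are ordered alphabetically, ignoring any di-/tri- multipliers.
Putting it together: 3-bromo-2-chloropentanal.

3-bromo-2-chloropentanal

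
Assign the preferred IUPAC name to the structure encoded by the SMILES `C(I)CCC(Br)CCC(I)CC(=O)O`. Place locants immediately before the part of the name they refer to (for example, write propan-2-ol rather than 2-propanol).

The longest carbon chain that includes the –COOH group has 9 carbons, so the parent hydride is nonane.
A carboxylic acid (terminal –COOH) is the principal characteristic group, giving the suffix -oic acid.
Number the chain so that the carboxylic acid carbon is C-1 by definition.
With this numbering: a bromo group at C-6; iodo groups at C-3 and C-9.
The substituents are ordered alphabetically, ignoring any di-/tri- multipliers.
The name is 6-bromo-3,9-diiodononanoic acid.

6-bromo-3,9-diiodononanoic acid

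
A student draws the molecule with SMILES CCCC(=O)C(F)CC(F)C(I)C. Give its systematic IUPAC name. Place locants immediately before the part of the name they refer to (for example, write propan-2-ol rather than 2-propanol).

Counting along the main chain through the carbonyl gives 9 carbons: the parent is nonane.
A ketone (C=O on an internal carbon) is the principal characteristic group, giving the suffix -one.
The numbering direction is chosen so that numbering from this end puts the carbonyl group at C-4 rather than C-6.
That gives the carbonyl at C-4; fluoro groups at C-5 and C-7; an iodo group at C-8.
The substituents are ordered alphabetically, ignoring any di-/tri- multipliers.
Assembling the pieces gives 5,7-difluoro-8-iodononan-4-one.

5,7-difluoro-8-iodononan-4-one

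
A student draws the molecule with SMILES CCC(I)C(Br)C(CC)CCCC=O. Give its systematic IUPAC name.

Counting along the main chain through the –CHO group gives 9 carbons: the parent is nonane.
The principal characteristic group is an aldehyde (terminal –CHO), named with the suffix -al.
The numbering direction is chosen so that the aldehyde carbon is C-1 by definition.
That gives a bromo group at C-6; an ethyl group at C-5; an iodo group at C-7.
The substituents are ordered alphabetically, ignoring any di-/tri- multipliers.
The name is 6-bromo-5-ethyl-7-iodononanal.

6-bromo-5-ethyl-7-iodononanal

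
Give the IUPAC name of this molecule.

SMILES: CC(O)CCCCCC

The longest chain bearing the –OH group is 8 carbons long (octane).
The highest-priority functional group is an alcohol (–OH), so the name ends in -ol.
The numbering direction is chosen so that numbering from this end puts the hydroxyl group at C-2 rather than C-7.
With this numbering: the hydroxyl at C-2.
Assembling the pieces gives octan-2-ol.

octan-2-ol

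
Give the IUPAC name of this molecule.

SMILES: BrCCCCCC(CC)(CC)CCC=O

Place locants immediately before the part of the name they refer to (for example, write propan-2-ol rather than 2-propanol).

9-bromo-4,4-diethylnonanal

Counting along the main chain through the –CHO group gives 9 carbons: the parent is nonane.
The highest-priority functional group is an aldehyde (terminal –CHO), so the name ends in -al.
Number the chain so that the aldehyde carbon is C-1 by definition.
This places a bromo group at C-9; two ethyl groups at C-4.
Prefixes are listed alphabetically: bromo, ethyl.
Putting it together: 9-bromo-4,4-diethylnonanal.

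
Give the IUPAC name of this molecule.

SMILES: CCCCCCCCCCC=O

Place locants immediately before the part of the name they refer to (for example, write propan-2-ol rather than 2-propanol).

The longest chain bearing the –CHO group is 11 carbons long (undecane).
The principal characteristic group is an aldehyde (terminal –CHO), named with the suffix -al.
Number the chain so that the aldehyde carbon is C-1 by definition.
Putting it together: undecanal.

undecanal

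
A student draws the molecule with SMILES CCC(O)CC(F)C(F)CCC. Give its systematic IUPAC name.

Counting along the main chain through the –OH group gives 9 carbons: the parent is nonane.
The principal characteristic group is an alcohol (–OH), named with the suffix -ol.
Choose the numbering such that numbering from this end puts the hydroxyl group at C-3 rather than C-7.
That gives the hydroxyl at C-3; fluoro groups at C-5 and C-6.
Assembling the pieces gives 5,6-difluorononan-3-ol.

5,6-difluorononan-3-ol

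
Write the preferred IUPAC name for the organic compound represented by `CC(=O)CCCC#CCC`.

The longest carbon chain that includes the carbonyl and the multiple bond has 9 carbons, so the parent hydride is nonane.
A ketone (C=O on an internal carbon) is the principal characteristic group, giving the suffix -one.
The chain contains a C≡C triple bond, so the unsaturation ending is -yne.
Choose the numbering such that numbering from this end puts the carbonyl group at C-2 rather than C-8.
With this numbering: the carbonyl at C-2; the triple bond between C-6 and C-7.
Putting it together: non-6-yn-2-one.

non-6-yn-2-one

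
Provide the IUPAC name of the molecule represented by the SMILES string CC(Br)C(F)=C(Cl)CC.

The longest carbon chain that includes the multiple bond has 6 carbons, so the parent hydride is hexane.
A C=C double bond in the chain gives the infix -ene-.
Choose the numbering such that the substituent locant set {2,3,4} is lower than {3,4,5} at the first point of difference.
This places the double bond between C-3 and C-4; a bromo group at C-2; a chloro group at C-4; a fluoro group at C-3.
The substituents are ordered alphabetically, ignoring any di-/tri- multipliers.
Assembling the pieces gives 2-bromo-4-chloro-3-fluorohex-3-ene.

2-bromo-4-chloro-3-fluorohex-3-ene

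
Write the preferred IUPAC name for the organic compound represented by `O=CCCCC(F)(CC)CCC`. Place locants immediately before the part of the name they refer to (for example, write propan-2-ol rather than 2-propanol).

5-ethyl-5-fluorooctanal

Counting along the main chain through the –CHO group gives 8 carbons: the parent is octane.
The highest-priority functional group is an aldehyde (terminal –CHO), so the name ends in -al.
Number the chain so that the aldehyde carbon is C-1 by definition.
With this numbering: an ethyl group at C-5; a fluoro group at C-5.
Substituent prefixes are cited in alphabetical order (multiplying prefixes like di-/tri- are ignored for ordering).
The name is 5-ethyl-5-fluorooctanal.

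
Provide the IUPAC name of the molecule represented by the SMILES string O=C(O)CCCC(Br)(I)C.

The longest carbon chain that includes the –COOH group has 6 carbons, so the parent hydride is hexane.
The highest-priority functional group is a carboxylic acid (terminal –COOH), so the name ends in -oic acid.
Number the chain so that the carboxylic acid carbon is C-1 by definition.
With this numbering: a bromo group at C-5; an iodo group at C-5.
Substituent prefixes are cited in alphabetical order (multiplying prefixes like di-/tri- are ignored for ordering).
Assembling the pieces gives 5-bromo-5-iodohexanoic acid.

5-bromo-5-iodohexanoic acid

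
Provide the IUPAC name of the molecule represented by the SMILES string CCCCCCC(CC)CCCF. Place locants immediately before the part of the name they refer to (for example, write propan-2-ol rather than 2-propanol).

The longest continuous carbon chain has 10 atoms, so the parent hydride is decane.
The numbering direction is chosen so that the substituent locant set {1,4} is lower than {7,10} at the first point of difference.
That gives an ethyl group at C-4; a fluoro group at C-1.
Substituent prefixes are cited in alphabetical order (multiplying prefixes like di-/tri- are ignored for ordering).
Putting it together: 4-ethyl-1-fluorodecane.

4-ethyl-1-fluorodecane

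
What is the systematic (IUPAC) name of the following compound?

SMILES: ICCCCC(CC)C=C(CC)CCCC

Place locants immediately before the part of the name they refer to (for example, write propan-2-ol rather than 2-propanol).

5,7-diethyl-11-iodoundec-5-ene

The longest chain bearing the multiple bond is 11 carbons long (undecane).
The chain contains a C=C double bond, so the unsaturation ending is -ene.
Number the chain so that numbering from this end puts the double bond at C-5 rather than C-6.
This places the double bond between C-5 and C-6; ethyl groups at C-5 and C-7; an iodo group at C-11.
Substituent prefixes are cited in alphabetical order (multiplying prefixes like di-/tri- are ignored for ordering).
Assembling the pieces gives 5,7-diethyl-11-iodoundec-5-ene.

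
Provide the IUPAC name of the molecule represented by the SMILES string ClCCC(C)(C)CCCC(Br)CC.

The parent chain contains 9 carbons (nonane).
The numbering direction is chosen so that the substituent locant set {1,3,3,7} is lower than {3,7,7,9} at the first point of difference.
This places a bromo group at C-7; a chloro group at C-1; two methyl groups at C-3.
The substituents are ordered alphabetically, ignoring any di-/tri- multipliers.
Assembling the pieces gives 7-bromo-1-chloro-3,3-dimethylnonane.

7-bromo-1-chloro-3,3-dimethylnonane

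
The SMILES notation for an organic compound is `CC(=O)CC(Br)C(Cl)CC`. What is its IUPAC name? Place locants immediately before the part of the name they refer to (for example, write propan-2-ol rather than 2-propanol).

Counting along the main chain through the carbonyl gives 7 carbons: the parent is heptane.
The highest-priority functional group is a ketone (C=O on an internal carbon), so the name ends in -one.
Number the chain so that numbering from this end puts the carbonyl group at C-2 rather than C-6.
That gives the carbonyl at C-2; a bromo group at C-4; a chloro group at C-5.
The substituents are ordered alphabetically, ignoring any di-/tri- multipliers.
Putting it together: 4-bromo-5-chloroheptan-2-one.

4-bromo-5-chloroheptan-2-one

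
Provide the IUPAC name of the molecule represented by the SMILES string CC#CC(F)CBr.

5-bromo-4-fluoropent-2-yne

The longest chain bearing the multiple bond is 5 carbons long (pentane).
There is one C≡C triple bond, indicated by the ending -yne.
The numbering direction is chosen so that numbering from this end puts the triple bond at C-2 rather than C-3.
This places the triple bond between C-2 and C-3; a bromo group at C-5; a fluoro group at C-4.
Prefixes are listed alphabetically: bromo, fluoro.
Putting it together: 5-bromo-4-fluoropent-2-yne.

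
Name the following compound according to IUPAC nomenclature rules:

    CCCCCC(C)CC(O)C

4-methylnonan-2-ol

Counting along the main chain through the –OH group gives 9 carbons: the parent is nonane.
An alcohol (–OH) is the principal characteristic group, giving the suffix -ol.
Number the chain so that numbering from this end puts the hydroxyl group at C-2 rather than C-8.
This places the hydroxyl at C-2; a methyl group at C-4.
Assembling the pieces gives 4-methylnonan-2-ol.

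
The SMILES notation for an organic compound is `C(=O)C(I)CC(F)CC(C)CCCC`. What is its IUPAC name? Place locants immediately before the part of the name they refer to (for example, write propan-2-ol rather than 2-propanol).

4-fluoro-2-iodo-6-methyldecanal

Counting along the main chain through the –CHO group gives 10 carbons: the parent is decane.
An aldehyde (terminal –CHO) is the principal characteristic group, giving the suffix -al.
Number the chain so that the aldehyde carbon is C-1 by definition.
This places a fluoro group at C-4; an iodo group at C-2; a methyl group at C-6.
Substituent prefixes are cited in alphabetical order (multiplying prefixes like di-/tri- are ignored for ordering).
Assembling the pieces gives 4-fluoro-2-iodo-6-methyldecanal.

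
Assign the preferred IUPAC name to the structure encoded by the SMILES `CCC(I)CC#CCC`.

6-iodooct-3-yne

The longest chain bearing the multiple bond is 8 carbons long (octane).
There is one C≡C triple bond, indicated by the ending -yne.
Number the chain so that numbering from this end puts the triple bond at C-3 rather than C-5.
That gives the triple bond between C-3 and C-4; an iodo group at C-6.
Assembling the pieces gives 6-iodooct-3-yne.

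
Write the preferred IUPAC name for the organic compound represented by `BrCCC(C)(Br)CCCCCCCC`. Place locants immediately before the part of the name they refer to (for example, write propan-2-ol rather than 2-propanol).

1,3-dibromo-3-methylundecane

The longest carbon chain is 11 atoms: the parent is undecane.
The numbering direction is chosen so that the substituent locant set {1,3,3} is lower than {9,9,11} at the first point of difference.
That gives bromo groups at C-1 and C-3; a methyl group at C-3.
The substituents are ordered alphabetically, ignoring any di-/tri- multipliers.
The name is 1,3-dibromo-3-methylundecane.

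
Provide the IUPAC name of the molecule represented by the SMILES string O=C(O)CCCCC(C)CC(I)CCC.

Counting along the main chain through the –COOH group gives 11 carbons: the parent is undecane.
The principal characteristic group is a carboxylic acid (terminal –COOH), named with the suffix -oic acid.
Number the chain so that the carboxylic acid carbon is C-1 by definition.
This places an iodo group at C-8; a methyl group at C-6.
Substituent prefixes are cited in alphabetical order (multiplying prefixes like di-/tri- are ignored for ordering).
Assembling the pieces gives 8-iodo-6-methylundecanoic acid.

8-iodo-6-methylundecanoic acid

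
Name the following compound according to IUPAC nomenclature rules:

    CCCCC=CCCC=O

non-4-enal

The longest chain bearing the –CHO group and the multiple bond is 9 carbons long (nonane).
An aldehyde (terminal –CHO) is the principal characteristic group, giving the suffix -al.
The chain contains a C=C double bond, so the unsaturation ending is -ene.
Choose the numbering such that the aldehyde carbon is C-1 by definition.
This places the double bond between C-4 and C-5.
The name is non-4-enal.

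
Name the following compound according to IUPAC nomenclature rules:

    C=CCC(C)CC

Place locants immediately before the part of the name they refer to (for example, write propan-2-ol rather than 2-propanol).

The longest carbon chain that includes the multiple bond has 6 carbons, so the parent hydride is hexane.
A C=C double bond in the chain gives the infix -ene-.
Number the chain so that numbering from this end puts the double bond at C-1 rather than C-5.
That gives the double bond between C-1 and C-2; a methyl group at C-4.
The name is 4-methylhex-1-ene.

4-methylhex-1-ene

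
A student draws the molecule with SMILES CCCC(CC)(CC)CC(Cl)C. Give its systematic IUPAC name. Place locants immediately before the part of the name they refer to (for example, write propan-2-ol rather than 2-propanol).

2-chloro-4,4-diethylheptane

The longest carbon chain is 7 atoms: the parent is heptane.
The numbering direction is chosen so that the substituent locant set {2,4,4} is lower than {4,4,6} at the first point of difference.
That gives a chloro group at C-2; two ethyl groups at C-4.
Substituent prefixes are cited in alphabetical order (multiplying prefixes like di-/tri- are ignored for ordering).
The name is 2-chloro-4,4-diethylheptane.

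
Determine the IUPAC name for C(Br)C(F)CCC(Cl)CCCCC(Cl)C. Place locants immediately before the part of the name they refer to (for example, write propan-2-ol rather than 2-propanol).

The parent chain contains 11 carbons (undecane).
Choose the numbering such that the substituent locant set {1,2,5,10} is lower than {2,7,10,11} at the first point of difference.
That gives a bromo group at C-1; chloro groups at C-5 and C-10; a fluoro group at C-2.
Prefixes are listed alphabetically: bromo, chloro, fluoro.
The name is 1-bromo-5,10-dichloro-2-fluoroundecane.

1-bromo-5,10-dichloro-2-fluoroundecane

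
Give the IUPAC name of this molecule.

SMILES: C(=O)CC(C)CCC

3-methylhexanal

Counting along the main chain through the –CHO group gives 6 carbons: the parent is hexane.
An aldehyde (terminal –CHO) is the principal characteristic group, giving the suffix -al.
The numbering direction is chosen so that the aldehyde carbon is C-1 by definition.
That gives a methyl group at C-3.
The name is 3-methylhexanal.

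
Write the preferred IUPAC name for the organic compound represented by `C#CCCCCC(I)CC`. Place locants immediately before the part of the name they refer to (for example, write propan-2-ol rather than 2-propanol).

7-iodonon-1-yne

Counting along the main chain through the multiple bond gives 9 carbons: the parent is nonane.
There is one C≡C triple bond, indicated by the ending -yne.
Number the chain so that numbering from this end puts the triple bond at C-1 rather than C-8.
That gives the triple bond between C-1 and C-2; an iodo group at C-7.
Putting it together: 7-iodonon-1-yne.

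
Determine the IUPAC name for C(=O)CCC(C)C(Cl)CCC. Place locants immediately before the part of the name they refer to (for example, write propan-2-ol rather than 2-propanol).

5-chloro-4-methyloctanal

Counting along the main chain through the –CHO group gives 8 carbons: the parent is octane.
An aldehyde (terminal –CHO) is the principal characteristic group, giving the suffix -al.
Choose the numbering such that the aldehyde carbon is C-1 by definition.
That gives a chloro group at C-5; a methyl group at C-4.
Prefixes are listed alphabetically: chloro, methyl.
The name is 5-chloro-4-methyloctanal.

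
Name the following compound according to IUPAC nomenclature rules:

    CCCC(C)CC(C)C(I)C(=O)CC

Counting along the main chain through the carbonyl gives 10 carbons: the parent is decane.
The principal characteristic group is a ketone (C=O on an internal carbon), named with the suffix -one.
Choose the numbering such that numbering from this end puts the carbonyl group at C-3 rather than C-8.
That gives the carbonyl at C-3; an iodo group at C-4; methyl groups at C-5 and C-7.
Substituent prefixes are cited in alphabetical order (multiplying prefixes like di-/tri- are ignored for ordering).
Putting it together: 4-iodo-5,7-dimethyldecan-3-one.

4-iodo-5,7-dimethyldecan-3-one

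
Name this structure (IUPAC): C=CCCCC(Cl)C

The longest chain bearing the multiple bond is 7 carbons long (heptane).
The chain contains a C=C double bond, so the unsaturation ending is -ene.
Number the chain so that numbering from this end puts the double bond at C-1 rather than C-6.
That gives the double bond between C-1 and C-2; a chloro group at C-6.
Assembling the pieces gives 6-chlorohept-1-ene.

6-chlorohept-1-ene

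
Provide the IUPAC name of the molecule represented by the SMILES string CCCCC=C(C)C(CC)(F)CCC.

4-ethyl-4-fluoro-5-methyldec-5-ene

Counting along the main chain through the multiple bond gives 10 carbons: the parent is decane.
A C=C double bond in the chain gives the infix -ene-.
Choose the numbering such that the substituent locant set {4,4,5} is lower than {6,7,7} at the first point of difference.
That gives the double bond between C-5 and C-6; an ethyl group at C-4; a fluoro group at C-4; a methyl group at C-5.
Prefixes are listed alphabetically: ethyl, fluoro, methyl.
Putting it together: 4-ethyl-4-fluoro-5-methyldec-5-ene.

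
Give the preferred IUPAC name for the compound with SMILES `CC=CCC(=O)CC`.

hept-5-en-3-one

Counting along the main chain through the carbonyl and the multiple bond gives 7 carbons: the parent is heptane.
The highest-priority functional group is a ketone (C=O on an internal carbon), so the name ends in -one.
A C=C double bond in the chain gives the infix -ene-.
Number the chain so that numbering from this end puts the carbonyl group at C-3 rather than C-5.
With this numbering: the carbonyl at C-3; the double bond between C-5 and C-6.
Assembling the pieces gives hept-5-en-3-one.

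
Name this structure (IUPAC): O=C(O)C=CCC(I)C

5-iodohex-2-enoic acid

The longest chain bearing the –COOH group and the multiple bond is 6 carbons long (hexane).
A carboxylic acid (terminal –COOH) is the principal characteristic group, giving the suffix -oic acid.
A C=C double bond in the chain gives the infix -ene-.
Number the chain so that the carboxylic acid carbon is C-1 by definition.
That gives the double bond between C-2 and C-3; an iodo group at C-5.
The name is 5-iodohex-2-enoic acid.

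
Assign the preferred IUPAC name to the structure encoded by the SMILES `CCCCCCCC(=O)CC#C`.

The longest chain bearing the carbonyl and the multiple bond is 11 carbons long (undecane).
The highest-priority functional group is a ketone (C=O on an internal carbon), so the name ends in -one.
There is one C≡C triple bond, indicated by the ending -yne.
The numbering direction is chosen so that numbering from this end puts the carbonyl group at C-4 rather than C-8.
With this numbering: the carbonyl at C-4; the triple bond between C-1 and C-2.
Putting it together: undec-1-yn-4-one.

undec-1-yn-4-one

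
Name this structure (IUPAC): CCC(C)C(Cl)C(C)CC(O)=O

4-chloro-3,5-dimethylheptanoic acid

The longest chain bearing the –COOH group is 7 carbons long (heptane).
A carboxylic acid (terminal –COOH) is the principal characteristic group, giving the suffix -oic acid.
The numbering direction is chosen so that the carboxylic acid carbon is C-1 by definition.
With this numbering: a chloro group at C-4; methyl groups at C-3 and C-5.
Prefixes are listed alphabetically: chloro, methyl.
Putting it together: 4-chloro-3,5-dimethylheptanoic acid.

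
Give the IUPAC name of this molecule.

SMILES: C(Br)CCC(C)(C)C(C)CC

The longest carbon chain is 7 atoms: the parent is heptane.
Number the chain so that the substituent locant set {1,4,4,5} is lower than {3,4,4,7} at the first point of difference.
That gives a bromo group at C-1; methyl groups at C-4 (×2) and C-5.
Prefixes are listed alphabetically: bromo, methyl.
Putting it together: 1-bromo-4,4,5-trimethylheptane.

1-bromo-4,4,5-trimethylheptane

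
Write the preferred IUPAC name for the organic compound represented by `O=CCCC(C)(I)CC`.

Counting along the main chain through the –CHO group gives 6 carbons: the parent is hexane.
The principal characteristic group is an aldehyde (terminal –CHO), named with the suffix -al.
Choose the numbering such that the aldehyde carbon is C-1 by definition.
That gives an iodo group at C-4; a methyl group at C-4.
Substituent prefixes are cited in alphabetical order (multiplying prefixes like di-/tri- are ignored for ordering).
Assembling the pieces gives 4-iodo-4-methylhexanal.

4-iodo-4-methylhexanal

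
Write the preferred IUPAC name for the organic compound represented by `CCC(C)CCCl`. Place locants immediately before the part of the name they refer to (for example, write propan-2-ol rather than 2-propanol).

The parent chain contains 5 carbons (pentane).
Choose the numbering such that the substituent locant set {1,3} is lower than {3,5} at the first point of difference.
This places a chloro group at C-1; a methyl group at C-3.
Prefixes are listed alphabetically: chloro, methyl.
Assembling the pieces gives 1-chloro-3-methylpentane.

1-chloro-3-methylpentane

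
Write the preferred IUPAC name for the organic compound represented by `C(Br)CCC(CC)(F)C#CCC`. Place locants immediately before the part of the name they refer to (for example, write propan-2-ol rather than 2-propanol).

8-bromo-5-ethyl-5-fluorooct-3-yne

The longest carbon chain that includes the multiple bond has 8 carbons, so the parent hydride is octane.
There is one C≡C triple bond, indicated by the ending -yne.
Number the chain so that numbering from this end puts the triple bond at C-3 rather than C-5.
With this numbering: the triple bond between C-3 and C-4; a bromo group at C-8; an ethyl group at C-5; a fluoro group at C-5.
Prefixes are listed alphabetically: bromo, ethyl, fluoro.
The name is 8-bromo-5-ethyl-5-fluorooct-3-yne.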